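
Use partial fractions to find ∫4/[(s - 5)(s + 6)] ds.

Decompose: 4/[(s - 5)(s + 6)] = (4/11)/(s - 5) - (4/11)/(s + 6). Integrate each term: (4/11) ln|(s - 5)| - (4/11) ln|(s + 6)| + C


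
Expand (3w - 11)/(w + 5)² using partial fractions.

(3w - 11) = α(w + 5) + β. At w = -5: β = 3·(-5) - 11 = -26. Coeff of w: α = 3
Result: 3/(w + 5) - 26/(w + 5)²


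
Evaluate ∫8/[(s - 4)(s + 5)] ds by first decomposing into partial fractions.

Decompose: 8/[(s - 4)(s + 5)] = (8/9)/(s - 4) - (8/9)/(s + 5). Integrate each term: (8/9) ln|(s - 4)| - (8/9) ln|(s + 5)| + C


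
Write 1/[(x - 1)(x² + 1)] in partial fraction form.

Cover-up at x = 1: P = 1/(1² + 1) = 1/2. Then Q = -P = -1/2, R = -P·(0 + 1) = -1/2
Result: (1/2)/(x - 1) - ((1/2)x + 1/2)/(x² + 1)


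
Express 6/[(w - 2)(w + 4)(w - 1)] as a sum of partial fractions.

Using cover-up method: A = 1, B = 1/5, C = -6/5
Result: 1/(w - 2) + (1/5)/(w + 4) - (6/5)/(w - 1)


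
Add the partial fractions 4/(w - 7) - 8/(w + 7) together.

Common denominator (w - 7)(w + 7). Numerator: 4(w + 7) - 8(w - 7) = (4w + 28) - (8w - 56) = -4w + 84
Result: (-4w + 84)/[(w - 7)(w + 7)]


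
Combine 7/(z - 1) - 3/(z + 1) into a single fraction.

Common denominator (z - 1)(z + 1). Numerator: 7(z + 1) - 3(z - 1) = (7z + 7) - (3z - 3) = 4z + 10
Result: (4z + 10)/[(z - 1)(z + 1)]


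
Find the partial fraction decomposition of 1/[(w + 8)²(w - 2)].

Cover-up at w=2: γ = 1/(2 + 8)² = 1/100. Cover-up at w=-8: β = 1/(-8 - 2) = -1/10. Comparing w² coeff: α = -γ = -1/100
Result: (-1/100)/(w + 8) - (1/10)/(w + 8)² + (1/100)/(w - 2)


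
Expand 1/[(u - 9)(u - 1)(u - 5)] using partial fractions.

Using cover-up method: α = 1/32, β = 1/32, γ = -1/16
Result: (1/32)/(u - 9) + (1/32)/(u - 1) - (1/16)/(u - 5)


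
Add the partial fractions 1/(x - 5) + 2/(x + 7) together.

Common denominator (x - 5)(x + 7). Numerator: 1(x + 7) + 2(x - 5) = (x + 7) + (2x - 10) = 3x - 3
Result: (3x - 3)/[(x - 5)(x + 7)]


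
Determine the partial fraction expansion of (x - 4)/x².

(x - 4) = Px + Q. At x = 0: Q = 1·0 - 4 = -4. Coeff of x: P = 1
Result: 1/x - 4/x²


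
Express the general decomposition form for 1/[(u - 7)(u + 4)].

Distinct linear factors: A/(u - 7) + B/(u + 4)


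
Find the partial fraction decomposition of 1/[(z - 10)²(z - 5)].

Cover-up at z=5: C = 1/(5 - 10)² = 1/25. Cover-up at z=10: B = 1/(10 - 5) = 1/5. Comparing z² coeff: A = -C = -1/25
Result: (-1/25)/(z - 10) + (1/5)/(z - 10)² + (1/25)/(z - 5)


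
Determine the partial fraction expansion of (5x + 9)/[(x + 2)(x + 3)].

At x=-2: A = (5·(-2) + 9)/(-2 + 3) = -1. At x=-3: B = (5·(-3) + 9)/(-3 + 2) = 6
Result: -1/(x + 2) + 6/(x + 3)


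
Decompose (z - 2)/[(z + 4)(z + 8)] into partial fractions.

At z=-4: P = (1·(-4) - 2)/(-4 + 8) = -3/2. At z=-8: Q = (1·(-8) - 2)/(-8 + 4) = 5/2
Result: (-3/2)/(z + 4) + (5/2)/(z + 8)


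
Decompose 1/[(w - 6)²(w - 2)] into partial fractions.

Cover-up at w=2: C = 1/(2 - 6)² = 1/16. Cover-up at w=6: B = 1/(6 - 2) = 1/4. Comparing w² coeff: A = -C = -1/16
Result: (-1/16)/(w - 6) + (1/4)/(w - 6)² + (1/16)/(w - 2)


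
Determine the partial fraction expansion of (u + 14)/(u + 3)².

(u + 14) = A(u + 3) + B. At u = -3: B = 1·(-3) + 14 = 11. Coeff of u: A = 1
Result: 1/(u + 3) + 11/(u + 3)²


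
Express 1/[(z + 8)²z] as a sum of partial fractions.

Cover-up at z=0: R = 1/(0 + 8)² = 1/64. Cover-up at z=-8: Q = 1/(-8 - 0) = -1/8. Comparing z² coeff: P = -R = -1/64
Result: (-1/64)/(z + 8) - (1/8)/(z + 8)² + (1/64)/z


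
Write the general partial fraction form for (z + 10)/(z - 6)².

Repeated linear factor: P/(z - 6) + Q/(z - 6)²


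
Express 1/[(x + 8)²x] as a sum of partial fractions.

Cover-up at x=0: γ = 1/(0 + 8)² = 1/64. Cover-up at x=-8: β = 1/(-8 - 0) = -1/8. Comparing x² coeff: α = -γ = -1/64
Result: (-1/64)/(x + 8) - (1/8)/(x + 8)² + (1/64)/x


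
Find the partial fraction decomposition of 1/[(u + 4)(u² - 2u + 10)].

Cover-up at u = -4: P = 1/((-4)² - 2·(-4) + 10) = 1/34. Then Q = -P = -1/34, R = -P·(-2 - 4) = 3/17
Result: (1/34)/(u + 4) - ((1/34)u - 3/17)/(u² - 2u + 10)


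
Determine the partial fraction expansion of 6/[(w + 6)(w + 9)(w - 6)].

Using cover-up method: A = -1/6, B = 2/15, C = 1/30
Result: (-1/6)/(w + 6) + (2/15)/(w + 9) + (1/30)/(w - 6)


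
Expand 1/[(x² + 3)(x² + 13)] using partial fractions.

Coefficient matching gives P = R = 0, Q = 1/(13-3) = 1/10, S = -Q = -1/10
Result: (1/10)/(x² + 3) - (1/10)/(x² + 13)


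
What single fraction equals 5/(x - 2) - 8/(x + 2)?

Common denominator (x - 2)(x + 2). Numerator: 5(x + 2) - 8(x - 2) = (5x + 10) - (8x - 16) = -3x + 26
Result: (-3x + 26)/[(x - 2)(x + 2)]


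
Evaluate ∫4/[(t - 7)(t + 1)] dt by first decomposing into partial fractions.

Decompose: 4/[(t - 7)(t + 1)] = (1/2)/(t - 7) - (1/2)/(t + 1). Integrate each term: (1/2) ln|(t - 7)| - (1/2) ln|(t + 1)| + C


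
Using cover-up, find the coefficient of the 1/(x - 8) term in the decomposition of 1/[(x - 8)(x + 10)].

Cover (x - 8), set x=8: 1/((x + 10) at x=8) = 1/(18) = 1/18


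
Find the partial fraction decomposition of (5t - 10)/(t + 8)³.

(5t - 10) = P(t + 8)² + Q(t + 8) + R. At t = -8: R = 5·(-8) - 10 = -50. Coefficients: P = 0, Q = 5
Result: 5/(t + 8)² - 50/(t + 8)³


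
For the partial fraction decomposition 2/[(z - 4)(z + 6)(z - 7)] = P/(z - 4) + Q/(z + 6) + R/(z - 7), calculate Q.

Cover-up at z = -6: Q = 2/[(-6 - 4)(-6 - 7)] = 2/[(-10)(-13)] = 2/130 = 1/65


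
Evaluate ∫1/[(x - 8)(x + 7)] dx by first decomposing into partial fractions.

Decompose: 1/[(x - 8)(x + 7)] = (1/15)/(x - 8) - (1/15)/(x + 7). Integrate each term: (1/15) ln|(x - 8)| - (1/15) ln|(x + 7)| + C


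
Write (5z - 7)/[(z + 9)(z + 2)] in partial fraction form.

At z=-9: α = (5·(-9) - 7)/(-9 + 2) = 52/7. At z=-2: β = (5·(-2) - 7)/(-2 + 9) = -17/7
Result: (52/7)/(z + 9) - (17/7)/(z + 2)


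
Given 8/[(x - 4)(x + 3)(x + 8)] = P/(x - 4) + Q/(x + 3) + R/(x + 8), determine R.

Cover-up at x = -8: R = 8/[(-8 - 4)(-8 + 3)] = 8/[(-12)(-5)] = 8/60 = 2/15


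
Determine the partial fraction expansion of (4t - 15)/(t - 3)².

(4t - 15) = P(t - 3) + Q. At t = 3: Q = 4·3 - 15 = -3. Coeff of t: P = 4
Result: 4/(t - 3) - 3/(t - 3)²


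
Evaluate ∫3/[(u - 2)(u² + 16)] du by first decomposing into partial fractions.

Cover-up at u=2: α = 3/(2²+16) = 3/20. Coeff matching: β = -3/20, γ = -3/10. Decomposition: (3/20)/(u - 2) - ((3/20)u + 3/10)/(u² + 16). Integrate: linear → ln, quadratic → (1/2)ln + arctan: (3/20) ln|(u - 2)| - (3/40) ln(u² + 16) - (3/40) arctan(u/4) + C


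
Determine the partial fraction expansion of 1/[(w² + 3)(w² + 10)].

Coefficient matching gives α = γ = 0, β = 1/(10-3) = 1/7, δ = -β = -1/7
Result: (1/7)/(w² + 3) - (1/7)/(w² + 10)


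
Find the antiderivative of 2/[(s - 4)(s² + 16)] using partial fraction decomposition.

Cover-up at s=4: P = 2/(4²+16) = 1/16. Coeff matching: Q = -1/16, R = -1/4. Decomposition: (1/16)/(s - 4) - ((1/16)s + 1/4)/(s² + 16). Integrate: linear → ln, quadratic → (1/2)ln + arctan: (1/16) ln|(s - 4)| - (1/32) ln(s² + 16) - (1/16) arctan(s/4) + C


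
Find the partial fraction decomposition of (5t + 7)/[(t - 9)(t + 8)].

At t=9: P = (5·9 + 7)/(9 + 8) = 52/17. At t=-8: Q = (5·(-8) + 7)/(-8 - 9) = 33/17
Result: (52/17)/(t - 9) + (33/17)/(t + 8)


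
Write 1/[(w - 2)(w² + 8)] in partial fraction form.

Cover-up at w = 2: α = 1/(2² + 8) = 1/12. Then β = -α = -1/12, γ = -α·(0 + 2) = -1/6
Result: (1/12)/(w - 2) - ((1/12)w + 1/6)/(w² + 8)


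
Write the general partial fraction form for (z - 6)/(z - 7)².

Repeated linear factor: A/(z - 7) + B/(z - 7)²


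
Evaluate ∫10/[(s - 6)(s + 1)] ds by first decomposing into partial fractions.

Decompose: 10/[(s - 6)(s + 1)] = (10/7)/(s - 6) - (10/7)/(s + 1). Integrate each term: (10/7) ln|(s - 6)| - (10/7) ln|(s + 1)| + C


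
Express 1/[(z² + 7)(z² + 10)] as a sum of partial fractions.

Coefficient matching gives P = R = 0, Q = 1/(10-7) = 1/3, S = -Q = -1/3
Result: (1/3)/(z² + 7) - (1/3)/(z² + 10)


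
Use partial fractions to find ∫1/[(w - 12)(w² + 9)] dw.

Cover-up at w=12: α = 1/(12²+9) = 1/153. Coeff matching: β = -1/153, γ = -4/51. Decomposition: (1/153)/(w - 12) - ((1/153)w + 4/51)/(w² + 9). Integrate: linear → ln, quadratic → (1/2)ln + arctan: (1/153) ln|(w - 12)| - (1/306) ln(w² + 9) - (4/153) arctan(w/3) + C


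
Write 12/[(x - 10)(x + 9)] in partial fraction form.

12/(x - 10)(x + 9) = α/(x - 10) + β/(x + 9). α = 12/(10 + 9) = 12/19, β = 12/(-9 - 10) = -12/19
Result: (12/19)/(x - 10) - (12/19)/(x + 9)


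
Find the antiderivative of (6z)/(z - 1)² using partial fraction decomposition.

Decompose: α = 6, β = 6·1 + 0 = 6, so (6z)/(z - 1)² = 6/(z - 1) + 6/(z - 1)². Integrate: ∫ α/(z - 1) dz = 6 ln|(z - 1)|; ∫ β/(z - 1)² dz = -6/(z - 1). Sum: 6 ln|(z - 1)| - 6/(z - 1) + C


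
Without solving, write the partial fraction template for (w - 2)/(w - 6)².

Repeated linear factor: P/(w - 6) + Q/(w - 6)²


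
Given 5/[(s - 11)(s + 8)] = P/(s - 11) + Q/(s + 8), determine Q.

Cover-up at s = -8: Q = 5/(-8 - 11) = -5/19


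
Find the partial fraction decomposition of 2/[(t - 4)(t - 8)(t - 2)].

Using cover-up method: P = -1/4, Q = 1/12, R = 1/6
Result: (-1/4)/(t - 4) + (1/12)/(t - 8) + (1/6)/(t - 2)


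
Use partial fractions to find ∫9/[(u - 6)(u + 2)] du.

Decompose: 9/[(u - 6)(u + 2)] = (9/8)/(u - 6) - (9/8)/(u + 2). Integrate each term: (9/8) ln|(u - 6)| - (9/8) ln|(u + 2)| + C


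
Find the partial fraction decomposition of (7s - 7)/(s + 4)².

(7s - 7) = P(s + 4) + Q. At s = -4: Q = 7·(-4) - 7 = -35. Coeff of s: P = 7
Result: 7/(s + 4) - 35/(s + 4)²


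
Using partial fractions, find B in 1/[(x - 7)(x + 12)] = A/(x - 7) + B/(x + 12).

Cover-up at x = -12: B = 1/(-12 - 7) = -1/19


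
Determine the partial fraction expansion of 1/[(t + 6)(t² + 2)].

Cover-up at t = -6: α = 1/((-6)² + 2) = 1/38. Then β = -α = -1/38, γ = -α·(0 - 6) = 3/19
Result: (1/38)/(t + 6) - ((1/38)t - 3/19)/(t² + 2)


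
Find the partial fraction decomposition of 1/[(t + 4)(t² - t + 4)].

Cover-up at t = -4: A = 1/((-4)² - 1·(-4) + 4) = 1/24. Then B = -A = -1/24, C = -A·(-1 - 4) = 5/24
Result: (1/24)/(t + 4) - ((1/24)t - 5/24)/(t² - t + 4)


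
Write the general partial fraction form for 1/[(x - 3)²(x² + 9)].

Repeated linear + quadratic: A/(x - 3) + B/(x - 3)² + (Cx + D)/(x² + 9)


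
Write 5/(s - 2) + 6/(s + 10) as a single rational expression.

Common denominator (s - 2)(s + 10). Numerator: 5(s + 10) + 6(s - 2) = (5s + 50) + (6s - 12) = 11s + 38
Result: (11s + 38)/[(s - 2)(s + 10)]


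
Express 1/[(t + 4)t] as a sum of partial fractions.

1/(t + 4)t = A/(t + 4) + B/t. A = 1/(-4 - 0) = -1/4, B = 1/(0 + 4) = 1/4
Result: (-1/4)/(t + 4) + (1/4)/t


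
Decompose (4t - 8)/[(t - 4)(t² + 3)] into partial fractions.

At t=4: P = (4·4 - 8)/(4² + 3) = 8/19. Q = -P = -8/19, R = 4 - 4·P = 44/19
Result: (8/19)/(t - 4) - ((8/19)t - 44/19)/(t² + 3)


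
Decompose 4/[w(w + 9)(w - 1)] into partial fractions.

Using cover-up method: α = -4/9, β = 2/45, γ = 2/5
Result: (-4/9)/w + (2/45)/(w + 9) + (2/5)/(w - 1)


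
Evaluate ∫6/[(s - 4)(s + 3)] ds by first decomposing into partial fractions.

Decompose: 6/[(s - 4)(s + 3)] = (6/7)/(s - 4) - (6/7)/(s + 3). Integrate each term: (6/7) ln|(s - 4)| - (6/7) ln|(s + 3)| + C


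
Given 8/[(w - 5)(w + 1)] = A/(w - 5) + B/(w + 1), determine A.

Cover-up at w = 5: A = 8/(5 + 1) = 8/6 = 4/3


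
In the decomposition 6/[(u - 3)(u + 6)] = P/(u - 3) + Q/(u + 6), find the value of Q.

Cover-up at u = -6: Q = 6/(-6 - 3) = -6/9 = -2/3


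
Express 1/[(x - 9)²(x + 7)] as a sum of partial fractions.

Cover-up at x=-7: γ = 1/(-7 - 9)² = 1/256. Cover-up at x=9: β = 1/(9 + 7) = 1/16. Comparing x² coeff: α = -γ = -1/256
Result: (-1/256)/(x - 9) + (1/16)/(x - 9)² + (1/256)/(x + 7)


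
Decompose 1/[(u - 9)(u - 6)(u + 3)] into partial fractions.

Using cover-up method: α = 1/36, β = -1/27, γ = 1/108
Result: (1/36)/(u - 9) - (1/27)/(u - 6) + (1/108)/(u + 3)


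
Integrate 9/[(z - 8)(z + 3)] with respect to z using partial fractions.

Decompose: 9/[(z - 8)(z + 3)] = (9/11)/(z - 8) - (9/11)/(z + 3). Integrate each term: (9/11) ln|(z - 8)| - (9/11) ln|(z + 3)| + C


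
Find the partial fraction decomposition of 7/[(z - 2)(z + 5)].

7/(z - 2)(z + 5) = A/(z - 2) + B/(z + 5). A = 7/(2 + 5) = 1, B = 7/(-5 - 2) = -1
Result: 1/(z - 2) - 1/(z + 5)


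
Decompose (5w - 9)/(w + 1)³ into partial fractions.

(5w - 9) = P(w + 1)² + Q(w + 1) + R. At w = -1: R = 5·(-1) - 9 = -14. Coefficients: P = 0, Q = 5
Result: 5/(w + 1)² - 14/(w + 1)³


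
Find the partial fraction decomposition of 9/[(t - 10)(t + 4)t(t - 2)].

Using Heaviside cover-up: (9/1120)/(t - 10) - (3/112)/(t + 4) + (9/80)/t - (3/32)/(t - 2)


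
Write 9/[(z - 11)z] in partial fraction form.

9/(z - 11)z = P/(z - 11) + Q/z. P = 9/(11 - 0) = 9/11, Q = 9/(0 - 11) = -9/11
Result: (9/11)/(z - 11) - (9/11)/z


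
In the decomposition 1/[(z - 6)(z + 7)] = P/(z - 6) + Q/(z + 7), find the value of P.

Cover-up at z = 6: P = 1/(6 + 7) = 1/13


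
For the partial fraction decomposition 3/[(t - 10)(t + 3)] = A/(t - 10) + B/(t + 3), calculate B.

Cover-up at t = -3: B = 3/(-3 - 10) = -3/13


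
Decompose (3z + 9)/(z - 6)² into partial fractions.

(3z + 9) = A(z - 6) + B. At z = 6: B = 3·6 + 9 = 27. Coeff of z: A = 3
Result: 3/(z - 6) + 27/(z - 6)²


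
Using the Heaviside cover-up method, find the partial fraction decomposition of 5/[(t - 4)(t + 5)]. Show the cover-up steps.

Cover (t - 4): set t=4, get P = 5/(4 + 5) = 5/9. Cover (t + 5): set t=-5, get Q = 5/(-5 - 4) = -5/9.
Result: (5/9)/(t - 4) - (5/9)/(t + 5)


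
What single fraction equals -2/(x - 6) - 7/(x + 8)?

Common denominator (x - 6)(x + 8). Numerator: -2(x + 8) - 7(x - 6) = (-2x - 16) - (7x - 42) = -9x + 26
Result: (-9x + 26)/[(x - 6)(x + 8)]


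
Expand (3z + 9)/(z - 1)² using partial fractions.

(3z + 9) = P(z - 1) + Q. At z = 1: Q = 3·1 + 9 = 12. Coeff of z: P = 3
Result: 3/(z - 1) + 12/(z - 1)²


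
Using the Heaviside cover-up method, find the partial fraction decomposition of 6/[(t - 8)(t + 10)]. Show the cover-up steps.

Cover (t - 8): set t=8, get A = 6/(8 + 10) = 1/3. Cover (t + 10): set t=-10, get B = 6/(-10 - 8) = -1/3.
Result: (1/3)/(t - 8) - (1/3)/(t + 10)


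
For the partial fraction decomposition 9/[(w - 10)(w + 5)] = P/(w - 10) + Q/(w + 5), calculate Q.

Cover-up at w = -5: Q = 9/(-5 - 10) = -9/15 = -3/5


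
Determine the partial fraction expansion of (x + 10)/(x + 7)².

(x + 10) = A(x + 7) + B. At x = -7: B = 1·(-7) + 10 = 3. Coeff of x: A = 1
Result: 1/(x + 7) + 3/(x + 7)²


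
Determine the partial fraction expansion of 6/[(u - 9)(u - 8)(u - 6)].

Using cover-up method: P = 2, Q = -3, R = 1
Result: 2/(u - 9) - 3/(u - 8) + 1/(u - 6)


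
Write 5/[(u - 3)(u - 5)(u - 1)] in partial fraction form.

Using cover-up method: α = -5/4, β = 5/8, γ = 5/8
Result: (-5/4)/(u - 3) + (5/8)/(u - 5) + (5/8)/(u - 1)


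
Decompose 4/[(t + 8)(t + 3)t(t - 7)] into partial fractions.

Using Heaviside cover-up: (-1/150)/(t + 8) + (2/75)/(t + 3) - (1/42)/t + (2/525)/(t - 7)


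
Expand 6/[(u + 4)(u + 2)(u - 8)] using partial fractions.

Using cover-up method: P = 1/4, Q = -3/10, R = 1/20
Result: (1/4)/(u + 4) - (3/10)/(u + 2) + (1/20)/(u - 8)


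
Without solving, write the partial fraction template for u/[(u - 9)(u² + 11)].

Linear + irreducible quadratic: α/(u - 9) + (βu + γ)/(u² + 11)


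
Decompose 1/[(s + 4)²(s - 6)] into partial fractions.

Cover-up at s=6: C = 1/(6 + 4)² = 1/100. Cover-up at s=-4: B = 1/(-4 - 6) = -1/10. Comparing s² coeff: A = -C = -1/100
Result: (-1/100)/(s + 4) - (1/10)/(s + 4)² + (1/100)/(s - 6)


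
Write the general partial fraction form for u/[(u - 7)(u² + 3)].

Linear + irreducible quadratic: P/(u - 7) + (Qu + R)/(u² + 3)


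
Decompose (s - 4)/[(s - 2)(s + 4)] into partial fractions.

At s=2: A = (1·2 - 4)/(2 + 4) = -1/3. At s=-4: B = (1·(-4) - 4)/(-4 - 2) = 4/3
Result: (-1/3)/(s - 2) + (4/3)/(s + 4)


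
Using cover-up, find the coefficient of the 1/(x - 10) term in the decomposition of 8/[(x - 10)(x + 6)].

Cover (x - 10), set x=10: 8/((x + 6) at x=10) = 8/(16) = 1/2


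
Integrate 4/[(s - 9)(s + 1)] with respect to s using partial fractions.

Decompose: 4/[(s - 9)(s + 1)] = (2/5)/(s - 9) - (2/5)/(s + 1). Integrate each term: (2/5) ln|(s - 9)| - (2/5) ln|(s + 1)| + C


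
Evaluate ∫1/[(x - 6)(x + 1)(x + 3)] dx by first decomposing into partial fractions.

Cover-up: α = 1/63, β = -1/14, γ = 1/18. Decomposition: (1/63)/(x - 6) - (1/14)/(x + 1) + (1/18)/(x + 3). Integrate each term: (1/63) ln|(x - 6)| - (1/14) ln|(x + 1)| + (1/18) ln|(x + 3)| + C


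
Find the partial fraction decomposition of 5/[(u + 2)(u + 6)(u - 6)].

Using cover-up method: P = -5/32, Q = 5/48, R = 5/96
Result: (-5/32)/(u + 2) + (5/48)/(u + 6) + (5/96)/(u - 6)


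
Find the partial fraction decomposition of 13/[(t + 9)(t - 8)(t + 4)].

Using cover-up method: P = 13/85, Q = 13/204, R = -13/60
Result: (13/85)/(t + 9) + (13/204)/(t - 8) - (13/60)/(t + 4)


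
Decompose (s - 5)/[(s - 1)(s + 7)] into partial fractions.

At s=1: A = (1·1 - 5)/(1 + 7) = -1/2. At s=-7: B = (1·(-7) - 5)/(-7 - 1) = 3/2
Result: (-1/2)/(s - 1) + (3/2)/(s + 7)


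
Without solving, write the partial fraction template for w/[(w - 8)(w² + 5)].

Linear + irreducible quadratic: P/(w - 8) + (Qw + R)/(w² + 5)


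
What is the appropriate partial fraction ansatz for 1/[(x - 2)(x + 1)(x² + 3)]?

Two linear + quadratic: A/(x - 2) + B/(x + 1) + (Cx + D)/(x² + 3)


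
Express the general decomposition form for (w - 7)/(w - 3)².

Repeated linear factor: P/(w - 3) + Q/(w - 3)²


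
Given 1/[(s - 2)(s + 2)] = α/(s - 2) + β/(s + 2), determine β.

Cover-up at s = -2: β = 1/(-2 - 2) = -1/4


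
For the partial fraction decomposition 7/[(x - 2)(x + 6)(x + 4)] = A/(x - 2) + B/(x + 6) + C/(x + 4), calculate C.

Cover-up at x = -4: C = 7/[(-4 - 2)(-4 + 6)] = 7/[(-6)(2)] = -7/12


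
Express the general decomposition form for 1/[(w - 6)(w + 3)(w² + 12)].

Two linear + quadratic: α/(w - 6) + β/(w + 3) + (γw + δ)/(w² + 12)


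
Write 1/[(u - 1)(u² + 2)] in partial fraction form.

Cover-up at u = 1: P = 1/(1² + 2) = 1/3. Then Q = -P = -1/3, R = -P·(0 + 1) = -1/3
Result: (1/3)/(u - 1) - ((1/3)u + 1/3)/(u² + 2)


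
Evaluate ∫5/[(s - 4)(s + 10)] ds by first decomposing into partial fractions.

Decompose: 5/[(s - 4)(s + 10)] = (5/14)/(s - 4) - (5/14)/(s + 10). Integrate each term: (5/14) ln|(s - 4)| - (5/14) ln|(s + 10)| + C


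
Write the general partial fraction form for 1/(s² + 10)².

Repeated quadratic factor: (αs + β)/(s² + 10) + (γs + δ)/(s² + 10)²


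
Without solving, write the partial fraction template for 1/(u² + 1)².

Repeated quadratic factor: (Pu + Q)/(u² + 1) + (Ru + S)/(u² + 1)²


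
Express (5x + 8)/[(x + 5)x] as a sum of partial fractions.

At x=-5: P = (5·(-5) + 8)/(-5 - 0) = 17/5. At x=0: Q = (5·0 + 8)/(0 + 5) = 8/5
Result: (17/5)/(x + 5) + (8/5)/x


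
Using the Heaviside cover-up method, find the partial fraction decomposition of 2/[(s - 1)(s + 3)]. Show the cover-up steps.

Cover (s - 1): set s=1, get A = 2/(1 + 3) = 1/2. Cover (s + 3): set s=-3, get B = 2/(-3 - 1) = -1/2.
Result: (1/2)/(s - 1) - (1/2)/(s + 3)


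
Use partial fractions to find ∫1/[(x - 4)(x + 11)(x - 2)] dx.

Cover-up: α = 1/30, β = 1/195, γ = -1/26. Decomposition: (1/30)/(x - 4) + (1/195)/(x + 11) - (1/26)/(x - 2). Integrate each term: (1/30) ln|(x - 4)| + (1/195) ln|(x + 11)| - (1/26) ln|(x - 2)| + C


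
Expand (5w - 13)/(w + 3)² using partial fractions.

(5w - 13) = α(w + 3) + β. At w = -3: β = 5·(-3) - 13 = -28. Coeff of w: α = 5
Result: 5/(w + 3) - 28/(w + 3)²


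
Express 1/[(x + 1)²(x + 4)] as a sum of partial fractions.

Cover-up at x=-4: γ = 1/(-4 + 1)² = 1/9. Cover-up at x=-1: β = 1/(-1 + 4) = 1/3. Comparing x² coeff: α = -γ = -1/9
Result: (-1/9)/(x + 1) + (1/3)/(x + 1)² + (1/9)/(x + 4)


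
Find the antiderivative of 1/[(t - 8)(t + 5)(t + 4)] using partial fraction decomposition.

Cover-up: A = 1/156, B = 1/13, C = -1/12. Decomposition: (1/156)/(t - 8) + (1/13)/(t + 5) - (1/12)/(t + 4). Integrate each term: (1/156) ln|(t - 8)| + (1/13) ln|(t + 5)| - (1/12) ln|(t + 4)| + C


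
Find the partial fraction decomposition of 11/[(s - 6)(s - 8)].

11/(s - 6)(s - 8) = α/(s - 6) + β/(s - 8). α = 11/(6 - 8) = -11/2, β = 11/(8 - 6) = 11/2
Result: (-11/2)/(s - 6) + (11/2)/(s - 8)


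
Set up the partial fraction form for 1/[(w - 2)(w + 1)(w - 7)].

Three distinct linear factors: α/(w - 2) + β/(w + 1) + γ/(w - 7)


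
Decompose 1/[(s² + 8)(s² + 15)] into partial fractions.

Coefficient matching gives α = γ = 0, β = 1/(15-8) = 1/7, δ = -β = -1/7
Result: (1/7)/(s² + 8) - (1/7)/(s² + 15)


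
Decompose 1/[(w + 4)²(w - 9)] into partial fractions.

Cover-up at w=9: C = 1/(9 + 4)² = 1/169. Cover-up at w=-4: B = 1/(-4 - 9) = -1/13. Comparing w² coeff: A = -C = -1/169
Result: (-1/169)/(w + 4) - (1/13)/(w + 4)² + (1/169)/(w - 9)


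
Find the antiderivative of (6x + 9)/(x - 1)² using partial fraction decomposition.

Decompose: α = 6, β = 6·1 + 9 = 15, so (6x + 9)/(x - 1)² = 6/(x - 1) + 15/(x - 1)². Integrate: ∫ α/(x - 1) dx = 6 ln|(x - 1)|; ∫ β/(x - 1)² dx = -15/(x - 1). Sum: 6 ln|(x - 1)| - 15/(x - 1) + C


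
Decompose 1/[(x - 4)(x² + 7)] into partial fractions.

Cover-up at x = 4: P = 1/(4² + 7) = 1/23. Then Q = -P = -1/23, R = -P·(0 + 4) = -4/23
Result: (1/23)/(x - 4) - ((1/23)x + 4/23)/(x² + 7)


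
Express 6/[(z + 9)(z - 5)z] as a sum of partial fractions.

Using cover-up method: P = 1/21, Q = 3/35, R = -2/15
Result: (1/21)/(z + 9) + (3/35)/(z - 5) - (2/15)/z


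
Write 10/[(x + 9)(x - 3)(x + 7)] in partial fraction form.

Using cover-up method: P = 5/12, Q = 1/12, R = -1/2
Result: (5/12)/(x + 9) + (1/12)/(x - 3) - (1/2)/(x + 7)


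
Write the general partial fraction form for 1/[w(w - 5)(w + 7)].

Three distinct linear factors: P/w + Q/(w - 5) + R/(w + 7)


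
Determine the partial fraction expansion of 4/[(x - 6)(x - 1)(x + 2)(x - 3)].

Using Heaviside cover-up: (1/30)/(x - 6) + (2/15)/(x - 1) - (1/30)/(x + 2) - (2/15)/(x - 3)


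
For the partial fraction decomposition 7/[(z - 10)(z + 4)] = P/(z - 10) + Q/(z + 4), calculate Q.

Cover-up at z = -4: Q = 7/(-4 - 10) = -7/14 = -1/2


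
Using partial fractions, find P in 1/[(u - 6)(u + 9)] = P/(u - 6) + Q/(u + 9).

Cover-up at u = 6: P = 1/(6 + 9) = 1/15


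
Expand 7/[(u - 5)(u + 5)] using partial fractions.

7/(u - 5)(u + 5) = P/(u - 5) + Q/(u + 5). P = 7/(5 + 5) = 7/10, Q = 7/(-5 - 5) = -7/10
Result: (7/10)/(u - 5) - (7/10)/(u + 5)


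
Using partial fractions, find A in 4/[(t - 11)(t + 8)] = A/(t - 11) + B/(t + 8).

Cover-up at t = 11: A = 4/(11 + 8) = 4/19


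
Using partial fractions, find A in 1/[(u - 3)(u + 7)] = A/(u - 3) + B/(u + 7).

Cover-up at u = 3: A = 1/(3 + 7) = 1/10


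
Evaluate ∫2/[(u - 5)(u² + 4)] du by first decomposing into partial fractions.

Cover-up at u=5: P = 2/(5²+4) = 2/29. Coeff matching: Q = -2/29, R = -10/29. Decomposition: (2/29)/(u - 5) - ((2/29)u + 10/29)/(u² + 4). Integrate: linear → ln, quadratic → (1/2)ln + arctan: (2/29) ln|(u - 5)| - (1/29) ln(u² + 4) - (5/29) arctan(u/2) + C


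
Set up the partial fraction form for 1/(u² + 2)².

Repeated quadratic factor: (αu + β)/(u² + 2) + (γu + δ)/(u² + 2)²


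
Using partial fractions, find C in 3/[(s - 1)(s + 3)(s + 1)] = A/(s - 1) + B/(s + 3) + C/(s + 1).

Cover-up at s = -1: C = 3/[(-1 - 1)(-1 + 3)] = 3/[(-2)(2)] = -3/4


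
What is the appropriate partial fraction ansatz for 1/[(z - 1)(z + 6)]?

Distinct linear factors: A/(z - 1) + B/(z + 6)


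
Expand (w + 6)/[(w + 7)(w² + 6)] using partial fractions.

At w=-7: A = (1·(-7) + 6)/((-7)² + 6) = -1/55. B = -A = 1/55, C = 1 - (-7)·A = 48/55
Result: (-1/55)/(w + 7) + ((1/55)w + 48/55)/(w² + 6)


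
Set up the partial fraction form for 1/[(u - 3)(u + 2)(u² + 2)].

Two linear + quadratic: P/(u - 3) + Q/(u + 2) + (Ru + S)/(u² + 2)


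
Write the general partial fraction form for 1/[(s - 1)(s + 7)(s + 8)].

Three distinct linear factors: α/(s - 1) + β/(s + 7) + γ/(s + 8)


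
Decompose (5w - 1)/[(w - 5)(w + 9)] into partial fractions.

At w=5: α = (5·5 - 1)/(5 + 9) = 12/7. At w=-9: β = (5·(-9) - 1)/(-9 - 5) = 23/7
Result: (12/7)/(w - 5) + (23/7)/(w + 9)


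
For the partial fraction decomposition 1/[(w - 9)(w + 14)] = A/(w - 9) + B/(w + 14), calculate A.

Cover-up at w = 9: A = 1/(9 + 14) = 1/23


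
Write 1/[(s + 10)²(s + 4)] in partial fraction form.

Cover-up at s=-4: γ = 1/(-4 + 10)² = 1/36. Cover-up at s=-10: β = 1/(-10 + 4) = -1/6. Comparing s² coeff: α = -γ = -1/36
Result: (-1/36)/(s + 10) - (1/6)/(s + 10)² + (1/36)/(s + 4)


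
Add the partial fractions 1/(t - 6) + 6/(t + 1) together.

Common denominator (t - 6)(t + 1). Numerator: 1(t + 1) + 6(t - 6) = (t + 1) + (6t - 36) = 7t - 35
Result: (7t - 35)/[(t - 6)(t + 1)]


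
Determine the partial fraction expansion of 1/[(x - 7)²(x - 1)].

Cover-up at x=1: R = 1/(1 - 7)² = 1/36. Cover-up at x=7: Q = 1/(7 - 1) = 1/6. Comparing x² coeff: P = -R = -1/36
Result: (-1/36)/(x - 7) + (1/6)/(x - 7)² + (1/36)/(x - 1)


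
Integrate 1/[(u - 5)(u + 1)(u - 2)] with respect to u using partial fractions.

Cover-up: P = 1/18, Q = 1/18, R = -1/9. Decomposition: (1/18)/(u - 5) + (1/18)/(u + 1) - (1/9)/(u - 2). Integrate each term: (1/18) ln|(u - 5)| + (1/18) ln|(u + 1)| - (1/9) ln|(u - 2)| + C


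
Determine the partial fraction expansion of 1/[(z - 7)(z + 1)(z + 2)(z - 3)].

Using Heaviside cover-up: (1/288)/(z - 7) + (1/32)/(z + 1) - (1/45)/(z + 2) - (1/80)/(z - 3)


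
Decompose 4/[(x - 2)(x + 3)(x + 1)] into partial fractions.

Using cover-up method: α = 4/15, β = 2/5, γ = -2/3
Result: (4/15)/(x - 2) + (2/5)/(x + 3) - (2/3)/(x + 1)


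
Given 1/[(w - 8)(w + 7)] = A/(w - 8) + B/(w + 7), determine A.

Cover-up at w = 8: A = 1/(8 + 7) = 1/15


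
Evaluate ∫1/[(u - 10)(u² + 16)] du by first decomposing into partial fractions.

Cover-up at u=10: A = 1/(10²+16) = 1/116. Coeff matching: B = -1/116, C = -5/58. Decomposition: (1/116)/(u - 10) - ((1/116)u + 5/58)/(u² + 16). Integrate: linear → ln, quadratic → (1/2)ln + arctan: (1/116) ln|(u - 10)| - (1/232) ln(u² + 16) - (5/232) arctan(u/4) + C


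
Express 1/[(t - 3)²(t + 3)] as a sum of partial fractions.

Cover-up at t=-3: R = 1/(-3 - 3)² = 1/36. Cover-up at t=3: Q = 1/(3 + 3) = 1/6. Comparing t² coeff: P = -R = -1/36
Result: (-1/36)/(t - 3) + (1/6)/(t - 3)² + (1/36)/(t + 3)


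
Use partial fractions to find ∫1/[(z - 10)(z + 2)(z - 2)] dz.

Cover-up: A = 1/96, B = 1/48, C = -1/32. Decomposition: (1/96)/(z - 10) + (1/48)/(z + 2) - (1/32)/(z - 2). Integrate each term: (1/96) ln|(z - 10)| + (1/48) ln|(z + 2)| - (1/32) ln|(z - 2)| + C


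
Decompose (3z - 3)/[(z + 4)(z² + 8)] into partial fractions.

At z=-4: P = (3·(-4) - 3)/((-4)² + 8) = -5/8. Q = -P = 5/8, R = 3 - (-4)·P = 1/2
Result: (-5/8)/(z + 4) + ((5/8)z + 1/2)/(z² + 8)


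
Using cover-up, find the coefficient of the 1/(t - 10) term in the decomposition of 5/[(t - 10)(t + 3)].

Cover (t - 10), set t=10: 5/((t + 3) at t=10) = 5/(13) = 5/13


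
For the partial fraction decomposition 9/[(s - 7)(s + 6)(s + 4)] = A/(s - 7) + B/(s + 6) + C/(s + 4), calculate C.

Cover-up at s = -4: C = 9/[(-4 - 7)(-4 + 6)] = 9/[(-11)(2)] = -9/22


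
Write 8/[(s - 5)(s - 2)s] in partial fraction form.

Using cover-up method: P = 8/15, Q = -4/3, R = 4/5
Result: (8/15)/(s - 5) - (4/3)/(s - 2) + (4/5)/s


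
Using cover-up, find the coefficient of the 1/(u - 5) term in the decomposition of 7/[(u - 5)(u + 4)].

Cover (u - 5), set u=5: 7/((u + 4) at u=5) = 7/(9) = 7/9


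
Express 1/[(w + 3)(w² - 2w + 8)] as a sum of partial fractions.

Cover-up at w = -3: P = 1/((-3)² - 2·(-3) + 8) = 1/23. Then Q = -P = -1/23, R = -P·(-2 - 3) = 5/23
Result: (1/23)/(w + 3) - ((1/23)w - 5/23)/(w² - 2w + 8)


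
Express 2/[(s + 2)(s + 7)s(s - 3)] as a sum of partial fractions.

Using Heaviside cover-up: (1/25)/(s + 2) - (1/175)/(s + 7) - (1/21)/s + (1/75)/(s - 3)


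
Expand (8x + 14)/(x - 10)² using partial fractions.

(8x + 14) = α(x - 10) + β. At x = 10: β = 8·10 + 14 = 94. Coeff of x: α = 8
Result: 8/(x - 10) + 94/(x - 10)²


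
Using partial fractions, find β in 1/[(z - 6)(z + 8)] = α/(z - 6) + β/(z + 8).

Cover-up at z = -8: β = 1/(-8 - 6) = -1/14


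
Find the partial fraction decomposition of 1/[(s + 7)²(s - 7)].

Cover-up at s=7: γ = 1/(7 + 7)² = 1/196. Cover-up at s=-7: β = 1/(-7 - 7) = -1/14. Comparing s² coeff: α = -γ = -1/196
Result: (-1/196)/(s + 7) - (1/14)/(s + 7)² + (1/196)/(s - 7)


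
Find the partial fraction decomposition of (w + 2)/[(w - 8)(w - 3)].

At w=8: α = (1·8 + 2)/(8 - 3) = 2. At w=3: β = (1·3 + 2)/(3 - 8) = -1
Result: 2/(w - 8) - 1/(w - 3)


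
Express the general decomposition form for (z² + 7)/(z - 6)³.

Repeated linear factor (power 3): α/(z - 6) + β/(z - 6)² + γ/(z - 6)³


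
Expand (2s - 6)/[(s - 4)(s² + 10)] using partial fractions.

At s=4: α = (2·4 - 6)/(4² + 10) = 1/13. β = -α = -1/13, γ = 2 - 4·α = 22/13
Result: (1/13)/(s - 4) - ((1/13)s - 22/13)/(s² + 10)


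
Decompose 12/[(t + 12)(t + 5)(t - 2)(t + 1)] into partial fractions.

Using Heaviside cover-up: (-6/539)/(t + 12) + (3/49)/(t + 5) + (2/49)/(t - 2) - (1/11)/(t + 1)


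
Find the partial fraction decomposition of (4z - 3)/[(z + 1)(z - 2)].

At z=-1: P = (4·(-1) - 3)/(-1 - 2) = 7/3. At z=2: Q = (4·2 - 3)/(2 + 1) = 5/3
Result: (7/3)/(z + 1) + (5/3)/(z - 2)


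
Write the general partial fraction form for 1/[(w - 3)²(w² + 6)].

Repeated linear + quadratic: P/(w - 3) + Q/(w - 3)² + (Rw + S)/(w² + 6)


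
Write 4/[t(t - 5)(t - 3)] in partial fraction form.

Using cover-up method: P = 4/15, Q = 2/5, R = -2/3
Result: (4/15)/t + (2/5)/(t - 5) - (2/3)/(t - 3)


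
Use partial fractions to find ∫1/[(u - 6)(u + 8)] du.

Decompose: 1/[(u - 6)(u + 8)] = (1/14)/(u - 6) - (1/14)/(u + 8). Integrate each term: (1/14) ln|(u - 6)| - (1/14) ln|(u + 8)| + C


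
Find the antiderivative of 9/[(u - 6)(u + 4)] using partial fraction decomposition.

Decompose: 9/[(u - 6)(u + 4)] = (9/10)/(u - 6) - (9/10)/(u + 4). Integrate each term: (9/10) ln|(u - 6)| - (9/10) ln|(u + 4)| + C


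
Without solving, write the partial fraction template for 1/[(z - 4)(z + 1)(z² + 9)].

Two linear + quadratic: P/(z - 4) + Q/(z + 1) + (Rz + S)/(z² + 9)


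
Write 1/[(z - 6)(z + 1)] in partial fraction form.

1/(z - 6)(z + 1) = P/(z - 6) + Q/(z + 1). P = 1/(6 + 1) = 1/7, Q = 1/(-1 - 6) = -1/7
Result: (1/7)/(z - 6) - (1/7)/(z + 1)


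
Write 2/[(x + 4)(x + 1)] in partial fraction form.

2/(x + 4)(x + 1) = α/(x + 4) + β/(x + 1). α = 2/(-4 + 1) = -2/3, β = 2/(-1 + 4) = 2/3
Result: (-2/3)/(x + 4) + (2/3)/(x + 1)


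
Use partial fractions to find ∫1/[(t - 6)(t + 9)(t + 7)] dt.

Cover-up: α = 1/195, β = 1/30, γ = -1/26. Decomposition: (1/195)/(t - 6) + (1/30)/(t + 9) - (1/26)/(t + 7). Integrate each term: (1/195) ln|(t - 6)| + (1/30) ln|(t + 9)| - (1/26) ln|(t + 7)| + C


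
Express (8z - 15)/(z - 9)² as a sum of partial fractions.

(8z - 15) = P(z - 9) + Q. At z = 9: Q = 8·9 - 15 = 57. Coeff of z: P = 8
Result: 8/(z - 9) + 57/(z - 9)²


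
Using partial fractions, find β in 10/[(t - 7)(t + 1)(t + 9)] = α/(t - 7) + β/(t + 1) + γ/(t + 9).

Cover-up at t = -1: β = 10/[(-1 - 7)(-1 + 9)] = 10/[(-8)(8)] = -10/64 = -5/32


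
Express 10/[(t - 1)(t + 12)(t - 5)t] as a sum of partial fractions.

Using Heaviside cover-up: (-5/26)/(t - 1) - (5/1326)/(t + 12) + (1/34)/(t - 5) + (1/6)/t


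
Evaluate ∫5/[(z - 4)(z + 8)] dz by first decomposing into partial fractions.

Decompose: 5/[(z - 4)(z + 8)] = (5/12)/(z - 4) - (5/12)/(z + 8). Integrate each term: (5/12) ln|(z - 4)| - (5/12) ln|(z + 8)| + C


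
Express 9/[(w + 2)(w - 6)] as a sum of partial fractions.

9/(w + 2)(w - 6) = A/(w + 2) + B/(w - 6). A = 9/(-2 - 6) = -9/8, B = 9/(6 + 2) = 9/8
Result: (-9/8)/(w + 2) + (9/8)/(w - 6)


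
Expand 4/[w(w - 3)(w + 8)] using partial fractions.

Using cover-up method: P = -1/6, Q = 4/33, R = 1/22
Result: (-1/6)/w + (4/33)/(w - 3) + (1/22)/(w + 8)


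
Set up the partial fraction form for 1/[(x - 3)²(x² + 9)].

Repeated linear + quadratic: A/(x - 3) + B/(x - 3)² + (Cx + D)/(x² + 9)


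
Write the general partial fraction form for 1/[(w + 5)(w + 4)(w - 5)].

Three distinct linear factors: A/(w + 5) + B/(w + 4) + C/(w - 5)


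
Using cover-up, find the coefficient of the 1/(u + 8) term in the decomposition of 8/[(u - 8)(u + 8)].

Cover (u + 8), set u=-8: 8/((u - 8) at u=-8) = 8/(-16) = -1/2


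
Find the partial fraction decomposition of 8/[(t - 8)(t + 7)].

8/(t - 8)(t + 7) = P/(t - 8) + Q/(t + 7). P = 8/(8 + 7) = 8/15, Q = 8/(-7 - 8) = -8/15
Result: (8/15)/(t - 8) - (8/15)/(t + 7)


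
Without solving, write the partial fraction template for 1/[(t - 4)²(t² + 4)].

Repeated linear + quadratic: α/(t - 4) + β/(t - 4)² + (γt + δ)/(t² + 4)


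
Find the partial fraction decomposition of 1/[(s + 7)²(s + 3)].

Cover-up at s=-3: C = 1/(-3 + 7)² = 1/16. Cover-up at s=-7: B = 1/(-7 + 3) = -1/4. Comparing s² coeff: A = -C = -1/16
Result: (-1/16)/(s + 7) - (1/4)/(s + 7)² + (1/16)/(s + 3)


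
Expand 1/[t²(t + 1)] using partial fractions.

Cover-up at t=-1: R = 1/(-1 - 0)² = 1. Cover-up at t=0: Q = 1/(0 + 1) = 1. Comparing t² coeff: P = -R = -1
Result: -1/t + 1/t² + 1/(t + 1)


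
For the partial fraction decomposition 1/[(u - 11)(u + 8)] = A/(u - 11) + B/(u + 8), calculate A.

Cover-up at u = 11: A = 1/(11 + 8) = 1/19


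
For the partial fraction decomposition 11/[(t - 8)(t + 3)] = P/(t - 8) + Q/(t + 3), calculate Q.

Cover-up at t = -3: Q = 11/(-3 - 8) = -11/11 = -1


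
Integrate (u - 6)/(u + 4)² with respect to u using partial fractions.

Decompose: α = 1, β = 1·(-4) - 6 = -10, so (u - 6)/(u + 4)² = 1/(u + 4) - 10/(u + 4)². Integrate: ∫ α/(u + 4) du = ln|(u + 4)|; ∫ β/(u + 4)² du = 10/(u + 4). Sum: ln|(u + 4)| + 10/(u + 4) + C


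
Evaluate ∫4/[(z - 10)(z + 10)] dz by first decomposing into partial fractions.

Decompose: 4/[(z - 10)(z + 10)] = (1/5)/(z - 10) - (1/5)/(z + 10). Integrate each term: (1/5) ln|(z - 10)| - (1/5) ln|(z + 10)| + C


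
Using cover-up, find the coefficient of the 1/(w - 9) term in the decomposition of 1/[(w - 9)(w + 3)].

Cover (w - 9), set w=9: 1/((w + 3) at w=9) = 1/(12) = 1/12


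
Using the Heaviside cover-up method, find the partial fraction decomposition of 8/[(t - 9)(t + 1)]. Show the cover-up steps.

Cover (t - 9): set t=9, get P = 8/(9 + 1) = 4/5. Cover (t + 1): set t=-1, get Q = 8/(-1 - 9) = -4/5.
Result: (4/5)/(t - 9) - (4/5)/(t + 1)


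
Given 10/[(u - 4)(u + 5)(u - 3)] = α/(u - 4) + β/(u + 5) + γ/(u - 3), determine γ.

Cover-up at u = 3: γ = 10/[(3 - 4)(3 + 5)] = 10/[(-1)(8)] = -10/8 = -5/4


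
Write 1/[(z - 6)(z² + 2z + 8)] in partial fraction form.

Cover-up at z = 6: P = 1/(6² + 2·6 + 8) = 1/56. Then Q = -P = -1/56, R = -P·(2 + 6) = -1/7
Result: (1/56)/(z - 6) - ((1/56)z + 1/7)/(z² + 2z + 8)


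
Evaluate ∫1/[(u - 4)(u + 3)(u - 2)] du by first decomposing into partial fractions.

Cover-up: A = 1/14, B = 1/35, C = -1/10. Decomposition: (1/14)/(u - 4) + (1/35)/(u + 3) - (1/10)/(u - 2). Integrate each term: (1/14) ln|(u - 4)| + (1/35) ln|(u + 3)| - (1/10) ln|(u - 2)| + C


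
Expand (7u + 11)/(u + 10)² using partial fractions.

(7u + 11) = A(u + 10) + B. At u = -10: B = 7·(-10) + 11 = -59. Coeff of u: A = 7
Result: 7/(u + 10) - 59/(u + 10)²


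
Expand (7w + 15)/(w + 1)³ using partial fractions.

(7w + 15) = α(w + 1)² + β(w + 1) + γ. At w = -1: γ = 7·(-1) + 15 = 8. Coefficients: α = 0, β = 7
Result: 7/(w + 1)² + 8/(w + 1)³


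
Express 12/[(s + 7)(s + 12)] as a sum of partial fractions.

12/(s + 7)(s + 12) = P/(s + 7) + Q/(s + 12). P = 12/(-7 + 12) = 12/5, Q = 12/(-12 + 7) = -12/5
Result: (12/5)/(s + 7) - (12/5)/(s + 12)


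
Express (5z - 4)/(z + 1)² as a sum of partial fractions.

(5z - 4) = A(z + 1) + B. At z = -1: B = 5·(-1) - 4 = -9. Coeff of z: A = 5
Result: 5/(z + 1) - 9/(z + 1)²


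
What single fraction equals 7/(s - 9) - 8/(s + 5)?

Common denominator (s - 9)(s + 5). Numerator: 7(s + 5) - 8(s - 9) = (7s + 35) - (8s - 72) = -s + 107
Result: (-s + 107)/[(s - 9)(s + 5)]


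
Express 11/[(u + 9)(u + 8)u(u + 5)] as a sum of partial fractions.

Using Heaviside cover-up: (-11/36)/(u + 9) + (11/24)/(u + 8) + (11/360)/u - (11/60)/(u + 5)


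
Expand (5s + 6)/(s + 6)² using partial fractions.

(5s + 6) = α(s + 6) + β. At s = -6: β = 5·(-6) + 6 = -24. Coeff of s: α = 5
Result: 5/(s + 6) - 24/(s + 6)²


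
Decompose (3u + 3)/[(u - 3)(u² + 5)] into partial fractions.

At u=3: α = (3·3 + 3)/(3² + 5) = 6/7. β = -α = -6/7, γ = 3 - 3·α = 3/7
Result: (6/7)/(u - 3) - ((6/7)u - 3/7)/(u² + 5)


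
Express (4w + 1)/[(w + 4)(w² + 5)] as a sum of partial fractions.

At w=-4: α = (4·(-4) + 1)/((-4)² + 5) = -5/7. β = -α = 5/7, γ = 4 - (-4)·α = 8/7
Result: (-5/7)/(w + 4) + ((5/7)w + 8/7)/(w² + 5)


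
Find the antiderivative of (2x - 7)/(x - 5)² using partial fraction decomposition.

Decompose: α = 2, β = 2·5 - 7 = 3, so (2x - 7)/(x - 5)² = 2/(x - 5) + 3/(x - 5)². Integrate: ∫ α/(x - 5) dx = 2 ln|(x - 5)|; ∫ β/(x - 5)² dx = -3/(x - 5). Sum: 2 ln|(x - 5)| - 3/(x - 5) + C


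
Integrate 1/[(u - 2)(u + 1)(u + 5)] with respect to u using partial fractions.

Cover-up: P = 1/21, Q = -1/12, R = 1/28. Decomposition: (1/21)/(u - 2) - (1/12)/(u + 1) + (1/28)/(u + 5). Integrate each term: (1/21) ln|(u - 2)| - (1/12) ln|(u + 1)| + (1/28) ln|(u + 5)| + C


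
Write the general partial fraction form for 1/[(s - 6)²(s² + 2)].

Repeated linear + quadratic: α/(s - 6) + β/(s - 6)² + (γs + δ)/(s² + 2)


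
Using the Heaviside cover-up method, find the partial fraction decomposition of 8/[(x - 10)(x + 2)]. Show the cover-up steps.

Cover (x - 10): set x=10, get A = 8/(10 + 2) = 2/3. Cover (x + 2): set x=-2, get B = 8/(-2 - 10) = -2/3.
Result: (2/3)/(x - 10) - (2/3)/(x + 2)


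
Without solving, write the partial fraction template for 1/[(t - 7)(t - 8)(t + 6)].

Three distinct linear factors: P/(t - 7) + Q/(t - 8) + R/(t + 6)


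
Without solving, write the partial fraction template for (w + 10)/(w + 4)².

Repeated linear factor: A/(w + 4) + B/(w + 4)²


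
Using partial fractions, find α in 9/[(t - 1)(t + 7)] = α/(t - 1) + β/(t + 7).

Cover-up at t = 1: α = 9/(1 + 7) = 9/8


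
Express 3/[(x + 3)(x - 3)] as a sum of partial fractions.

3/(x + 3)(x - 3) = α/(x + 3) + β/(x - 3). α = 3/(-3 - 3) = -1/2, β = 3/(3 + 3) = 1/2
Result: (-1/2)/(x + 3) + (1/2)/(x - 3)
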